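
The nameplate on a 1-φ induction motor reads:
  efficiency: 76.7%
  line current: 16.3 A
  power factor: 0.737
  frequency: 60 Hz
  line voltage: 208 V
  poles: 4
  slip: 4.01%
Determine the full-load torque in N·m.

10.6 N·m

P_in = V·I·cosφ = 208 × 16.3 × 0.737 = 2499 W
P_out = η·P_in = 0.767 × 2499 = 1917 W
n_s = 120×60/4 = 1800 rpm; n = 1800×(1−0.0401) = 1728 rpm
ω = 2π×1728/60 = 181 rad/s
τ = P_out/ω = 1917/181 = 10.6 N·m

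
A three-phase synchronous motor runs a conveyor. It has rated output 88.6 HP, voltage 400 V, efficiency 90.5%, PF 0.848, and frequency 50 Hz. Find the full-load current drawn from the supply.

124 A

P_out = 88.6 × 746 = 66096 W
P_in = P_out / η = 66096 / 0.905 = 73034 W
I_L = P_in / (√3·V_L·cosφ) = 73034 / (1.732 × 400 × 0.848) = 124 A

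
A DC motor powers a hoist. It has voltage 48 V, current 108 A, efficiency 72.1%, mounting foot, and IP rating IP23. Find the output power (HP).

P_in = V·I = 48 × 108 = 5184 W
P_out = η·P_in = 0.721 × 5184 = 3738 W
= 3738/746 = 5.01 HP

5.01 HP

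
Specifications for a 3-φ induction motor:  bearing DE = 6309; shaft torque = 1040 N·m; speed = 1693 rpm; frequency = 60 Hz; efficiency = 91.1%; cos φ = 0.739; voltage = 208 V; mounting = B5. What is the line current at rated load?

760 A

ω = 2π×1693/60 = 177.3 rad/s; P_out = τω = 1040 × 177.3 = 184392 W
P_in = P_out / η = 184392 / 0.911 = 202406 W
I_L = P_in / (√3·V_L·cosφ) = 202406 / (1.732 × 208 × 0.739) = 760 A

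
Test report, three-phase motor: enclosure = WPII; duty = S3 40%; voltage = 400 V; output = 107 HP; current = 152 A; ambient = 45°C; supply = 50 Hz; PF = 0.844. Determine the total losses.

9.06 kW

P_in = √3·V·I·cosφ = 1.732×400×152×0.844 = 88878 W
P_out = 107×746 = 79822 W
Losses = P_in − P_out = 88878 − 79822 = 9056 W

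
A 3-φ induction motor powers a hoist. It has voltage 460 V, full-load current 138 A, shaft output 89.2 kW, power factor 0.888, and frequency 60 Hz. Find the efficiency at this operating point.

91.4 %

P_out = 89.2 kW = 89200 W
P_in = √3·V_L·I_L·cosφ = 1.732 × 460 × 138 × 0.888 = 97633 W
η = P_out / P_in = 89200 / 97633 = 0.914 = 91.4%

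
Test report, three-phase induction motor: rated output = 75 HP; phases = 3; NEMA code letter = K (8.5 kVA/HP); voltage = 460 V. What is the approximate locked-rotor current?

S_LR = 8.5 × 75 = 637.5 kVA
I_LR = S_LR/(√3·V_L) = 637500/(1.732×460) = 800 A

800 A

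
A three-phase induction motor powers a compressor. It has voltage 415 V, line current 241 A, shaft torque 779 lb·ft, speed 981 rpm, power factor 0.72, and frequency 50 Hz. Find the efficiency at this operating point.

87.0 %

τ = 779 lb·ft × 1.356 = 1056 N·m
ω = 2π × 981/60 = 102.7 rad/s; P_out = τω = 1056 × 102.7 = 108451 W
P_in = √3·V_L·I_L·cosφ = 1.732 × 415 × 241 × 0.72 = 124723 W
η = P_out / P_in = 108451 / 124723 = 0.870 = 87.0%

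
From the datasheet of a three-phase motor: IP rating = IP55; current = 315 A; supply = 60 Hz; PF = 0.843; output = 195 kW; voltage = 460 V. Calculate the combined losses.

16600 W

P_in = √3·V·I·cosφ = 1.732×460×315×0.843 = 211565 W
P_out = 195000 W
Losses = P_in − P_out = 211565 − 195000 = 16565 W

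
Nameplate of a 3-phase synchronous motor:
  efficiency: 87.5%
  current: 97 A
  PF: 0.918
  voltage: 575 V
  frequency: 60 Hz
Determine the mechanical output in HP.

P_in = √3·V·I·cosφ = 1.732 × 575 × 97 × 0.918 = 88681 W
P_out = η·P_in = 0.875 × 88681 = 77596 W
= 77596/746 = 104 HP

104 HP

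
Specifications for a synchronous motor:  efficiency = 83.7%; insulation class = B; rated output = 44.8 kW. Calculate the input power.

P_out = 44800 W
P_in = P_out/η = 44800/0.837 = 53524 W = 53.5 kW

53.5 kW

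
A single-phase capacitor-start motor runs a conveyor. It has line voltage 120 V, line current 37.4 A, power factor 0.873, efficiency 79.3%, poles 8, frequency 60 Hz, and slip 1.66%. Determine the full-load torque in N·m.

33.5 N·m

P_in = V·I·cosφ = 120 × 37.4 × 0.873 = 3918 W
P_out = η·P_in = 0.793 × 3918 = 3107 W
n_s = 120×60/8 = 900 rpm; n = 900×(1−0.0166) = 885 rpm
ω = 2π×885/60 = 92.68 rad/s
τ = P_out/ω = 3107/92.68 = 33.5 N·m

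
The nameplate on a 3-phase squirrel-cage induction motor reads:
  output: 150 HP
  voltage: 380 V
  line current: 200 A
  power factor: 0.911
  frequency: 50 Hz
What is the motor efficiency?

P_out = 150 × 746 = 111900 W
P_in = √3·V_L·I_L·cosφ = 1.732 × 380 × 200 × 0.911 = 119917 W
η = P_out / P_in = 111900 / 119917 = 0.933 = 93.3%

93.3 %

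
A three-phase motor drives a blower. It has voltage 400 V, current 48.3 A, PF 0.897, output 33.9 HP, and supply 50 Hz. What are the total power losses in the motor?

4730 W

P_in = √3·V·I·cosφ = 1.732×400×48.3×0.897 = 30016 W
P_out = 33.9×746 = 25289 W
Losses = P_in − P_out = 30016 − 25289 = 4727 W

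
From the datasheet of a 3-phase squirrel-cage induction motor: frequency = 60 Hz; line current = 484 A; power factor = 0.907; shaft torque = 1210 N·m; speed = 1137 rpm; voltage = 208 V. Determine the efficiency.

91.1 %

ω = 2π × 1137/60 = 119.1 rad/s; P_out = τω = 1210 × 119.1 = 144111 W
P_in = √3·V_L·I_L·cosφ = 1.732 × 208 × 484 × 0.907 = 158148 W
η = P_out / P_in = 144111 / 158148 = 0.911 = 91.1%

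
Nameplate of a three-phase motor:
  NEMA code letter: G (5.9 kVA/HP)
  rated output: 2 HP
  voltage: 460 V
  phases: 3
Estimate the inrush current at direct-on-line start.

14.8 A

S_LR = 5.9 × 2 = 11.8 kVA
I_LR = S_LR/(√3·V_L) = 11800/(1.732×460) = 14.8 A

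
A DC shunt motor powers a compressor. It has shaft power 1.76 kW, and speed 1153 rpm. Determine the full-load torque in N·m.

14.6 N·m

ω = 2π × 1153/60 = 120.7 rad/s
τ = P/ω = 1760/120.7 = 14.6 N·m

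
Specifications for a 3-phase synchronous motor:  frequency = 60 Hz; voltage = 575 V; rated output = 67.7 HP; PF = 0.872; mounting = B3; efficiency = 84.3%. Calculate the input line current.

69 A

P_out = 67.7 × 746 = 50504 W
P_in = P_out / η = 50504 / 0.843 = 59910 W
I_L = P_in / (√3·V_L·cosφ) = 59910 / (1.732 × 575 × 0.872) = 69 A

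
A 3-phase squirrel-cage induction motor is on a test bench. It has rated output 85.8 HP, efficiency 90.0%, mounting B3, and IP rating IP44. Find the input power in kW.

71.1 kW

P_out = 85.8 × 746 = 64007 W
P_in = P_out/η = 64007/0.9 = 71119 W = 71.1 kW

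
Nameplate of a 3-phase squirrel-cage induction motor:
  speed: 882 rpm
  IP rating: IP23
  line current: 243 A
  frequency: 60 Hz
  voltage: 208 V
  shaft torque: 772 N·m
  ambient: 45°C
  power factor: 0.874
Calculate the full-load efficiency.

ω = 2π × 882/60 = 92.36 rad/s; P_out = τω = 772 × 92.36 = 71302 W
P_in = √3·V_L·I_L·cosφ = 1.732 × 208 × 243 × 0.874 = 76512 W
η = P_out / P_in = 71302 / 76512 = 0.932 = 93.2%

93.2 %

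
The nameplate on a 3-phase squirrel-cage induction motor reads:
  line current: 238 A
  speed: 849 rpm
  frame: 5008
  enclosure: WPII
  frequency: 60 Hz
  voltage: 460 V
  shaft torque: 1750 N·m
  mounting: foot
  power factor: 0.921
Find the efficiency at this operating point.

ω = 2π × 849/60 = 88.91 rad/s; P_out = τω = 1750 × 88.91 = 155593 W
P_in = √3·V_L·I_L·cosφ = 1.732 × 460 × 238 × 0.921 = 174639 W
η = P_out / P_in = 155593 / 174639 = 0.891 = 89.1%

89.1 %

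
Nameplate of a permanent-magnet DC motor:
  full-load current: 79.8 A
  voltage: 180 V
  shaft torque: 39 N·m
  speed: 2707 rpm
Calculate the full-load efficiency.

77.0 %

ω = 2π × 2707/60 = 283.5 rad/s; P_out = τω = 39 × 283.5 = 11057 W
P_in = V·I = 180 × 79.8 = 14364 W
η = P_out / P_in = 11057 / 14364 = 0.770 = 77.0%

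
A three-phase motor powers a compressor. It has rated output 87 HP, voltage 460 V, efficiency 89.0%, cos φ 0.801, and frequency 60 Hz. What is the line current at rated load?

114 A

P_out = 87 × 746 = 64902 W
P_in = P_out / η = 64902 / 0.890 = 72924 W
I_L = P_in / (√3·V_L·cosφ) = 72924 / (1.732 × 460 × 0.801) = 114 A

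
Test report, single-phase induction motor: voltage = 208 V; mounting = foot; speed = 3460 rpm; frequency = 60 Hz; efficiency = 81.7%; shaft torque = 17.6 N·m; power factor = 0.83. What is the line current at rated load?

45.2 A

ω = 2π×3460/60 = 362.3 rad/s; P_out = τω = 17.6 × 362.3 = 6376 W
P_in = P_out / η = 6376 / 0.817 = 7804 W
I = P_in / (V·cosφ) = 7804 / (208 × 0.83) = 45.2 A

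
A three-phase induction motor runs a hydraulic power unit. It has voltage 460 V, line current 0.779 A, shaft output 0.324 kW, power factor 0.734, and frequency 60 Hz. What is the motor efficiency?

71.1 %

P_out = 0.324 kW = 324 W
P_in = √3·V_L·I_L·cosφ = 1.732 × 460 × 0.779 × 0.734 = 456 W
η = P_out / P_in = 324 / 456 = 0.711 = 71.1%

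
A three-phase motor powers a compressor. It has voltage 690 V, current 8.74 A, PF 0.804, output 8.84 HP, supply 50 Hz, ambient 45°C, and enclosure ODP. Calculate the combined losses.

P_in = √3·V·I·cosφ = 1.732×690×8.74×0.804 = 8398 W
P_out = 8.84×746 = 6595 W
Losses = P_in − P_out = 8398 − 6595 = 1803 W

1800 W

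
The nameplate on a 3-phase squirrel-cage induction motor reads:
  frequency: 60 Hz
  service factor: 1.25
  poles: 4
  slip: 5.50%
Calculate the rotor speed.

n_s = 120f/p = 120×60/4 = 1800 rpm
n = n_s(1 − s) = 1800 × (1 − 0.055) = 1701 rpm

1701 rpm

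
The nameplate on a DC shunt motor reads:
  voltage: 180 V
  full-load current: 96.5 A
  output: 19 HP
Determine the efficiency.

81.6 %

P_out = 19 × 746 = 14174 W
P_in = V·I = 180 × 96.5 = 17370 W
η = P_out / P_in = 14174 / 17370 = 0.816 = 81.6%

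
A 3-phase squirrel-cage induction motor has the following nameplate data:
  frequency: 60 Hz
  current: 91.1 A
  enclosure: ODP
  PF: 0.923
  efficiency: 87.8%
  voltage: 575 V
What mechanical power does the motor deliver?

P_in = √3·V·I·cosφ = 1.732 × 575 × 91.1 × 0.923 = 83741 W
P_out = η·P_in = 0.878 × 83741 = 73525 W

73.5 kW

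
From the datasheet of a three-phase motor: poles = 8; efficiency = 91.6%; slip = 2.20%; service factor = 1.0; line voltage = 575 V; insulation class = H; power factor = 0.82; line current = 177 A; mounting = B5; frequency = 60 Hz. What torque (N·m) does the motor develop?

P_in = √3·V·I·cosφ = 1.732 × 575 × 177 × 0.82 = 144545 W
P_out = η·P_in = 0.916 × 144545 = 132403 W
n_s = 120×60/8 = 900 rpm; n = 900×(1−0.022) = 880 rpm
ω = 2π×880/60 = 92.15 rad/s
τ = P_out/ω = 132403/92.15 = 1440 N·m

1440 N·m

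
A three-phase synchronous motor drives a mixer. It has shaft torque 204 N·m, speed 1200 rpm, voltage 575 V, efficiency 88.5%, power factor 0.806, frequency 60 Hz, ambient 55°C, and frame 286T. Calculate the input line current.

36.1 A

ω = 2π×1200/60 = 125.7 rad/s; P_out = τω = 204 × 125.7 = 25643 W
P_in = P_out / η = 25643 / 0.885 = 28975 W
I_L = P_in / (√3·V_L·cosφ) = 28975 / (1.732 × 575 × 0.806) = 36.1 A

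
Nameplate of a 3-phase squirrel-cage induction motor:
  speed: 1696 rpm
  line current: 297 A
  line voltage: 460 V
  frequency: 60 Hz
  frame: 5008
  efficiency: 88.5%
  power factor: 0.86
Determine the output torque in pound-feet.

748 lb·ft

P_in = √3·V·I·cosφ = 1.732 × 460 × 297 × 0.86 = 203498 W
P_out = η·P_in = 0.885 × 203498 = 180096 W
n = 1696 rpm
ω = 2π×1696/60 = 177.6 rad/s
τ = P_out/ω = 180096/177.6 = 1014 N·m
In lb·ft: 1014/1.356 = 748 lb·ft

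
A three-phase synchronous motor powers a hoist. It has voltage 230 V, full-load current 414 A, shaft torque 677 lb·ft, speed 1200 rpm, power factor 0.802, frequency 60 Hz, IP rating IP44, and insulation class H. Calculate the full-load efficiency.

87.2 %

τ = 677 lb·ft × 1.356 = 918 N·m
ω = 2π × 1200/60 = 125.7 rad/s; P_out = τω = 918 × 125.7 = 115393 W
P_in = √3·V_L·I_L·cosφ = 1.732 × 230 × 414 × 0.802 = 132267 W
η = P_out / P_in = 115393 / 132267 = 0.872 = 87.2%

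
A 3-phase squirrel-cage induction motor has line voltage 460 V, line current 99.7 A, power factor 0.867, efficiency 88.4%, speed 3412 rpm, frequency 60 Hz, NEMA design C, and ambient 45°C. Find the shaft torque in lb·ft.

126 lb·ft

P_in = √3·V·I·cosφ = 1.732 × 460 × 99.7 × 0.867 = 68868 W
P_out = η·P_in = 0.884 × 68868 = 60879 W
n = 3412 rpm
ω = 2π×3412/60 = 357.3 rad/s
τ = P_out/ω = 60879/357.3 = 170.4 N·m
In lb·ft: 170.4/1.356 = 126 lb·ft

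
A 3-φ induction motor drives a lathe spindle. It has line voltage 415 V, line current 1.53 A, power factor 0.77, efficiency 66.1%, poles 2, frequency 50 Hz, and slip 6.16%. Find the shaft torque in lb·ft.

1.4 lb·ft

P_in = √3·V·I·cosφ = 1.732 × 415 × 1.53 × 0.77 = 847 W
P_out = η·P_in = 0.661 × 847 = 560 W
n_s = 120×50/2 = 3000 rpm; n = 3000×(1−0.0616) = 2815 rpm
ω = 2π×2815/60 = 294.8 rad/s
τ = P_out/ω = 560/294.8 = 1.9 N·m
In lb·ft: 1.9/1.356 = 1.4 lb·ft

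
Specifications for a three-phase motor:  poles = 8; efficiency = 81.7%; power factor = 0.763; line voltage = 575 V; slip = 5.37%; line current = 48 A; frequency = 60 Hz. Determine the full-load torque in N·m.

P_in = √3·V·I·cosφ = 1.732 × 575 × 48 × 0.763 = 36474 W
P_out = η·P_in = 0.817 × 36474 = 29799 W
n_s = 120×60/8 = 900 rpm; n = 900×(1−0.0537) = 852 rpm
ω = 2π×852/60 = 89.22 rad/s
τ = P_out/ω = 29799/89.22 = 334 N·m

334 N·m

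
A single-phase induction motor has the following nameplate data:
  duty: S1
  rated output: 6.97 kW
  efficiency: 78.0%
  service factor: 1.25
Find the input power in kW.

8.94 kW

P_out = 6970 W
P_in = P_out/η = 6970/0.78 = 8936 W = 8.94 kW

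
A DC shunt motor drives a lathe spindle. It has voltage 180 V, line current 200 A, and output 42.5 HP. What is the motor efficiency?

P_out = 42.5 × 746 = 31705 W
P_in = V·I = 180 × 200 = 36000 W
η = P_out / P_in = 31705 / 36000 = 0.881 = 88.1%

88.1 %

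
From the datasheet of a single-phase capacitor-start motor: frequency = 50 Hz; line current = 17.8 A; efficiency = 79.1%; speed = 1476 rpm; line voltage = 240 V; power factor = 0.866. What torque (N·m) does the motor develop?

P_in = V·I·cosφ = 240 × 17.8 × 0.866 = 3700 W
P_out = η·P_in = 0.791 × 3700 = 2927 W
n = 1476 rpm
ω = 2π×1476/60 = 154.6 rad/s
τ = P_out/ω = 2927/154.6 = 18.9 N·m

18.9 N·m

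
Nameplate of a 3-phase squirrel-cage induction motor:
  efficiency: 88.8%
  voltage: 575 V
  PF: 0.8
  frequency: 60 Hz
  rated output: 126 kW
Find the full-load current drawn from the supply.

P_out = 126 kW = 126000 W
P_in = P_out / η = 126000 / 0.888 = 141892 W
I_L = P_in / (√3·V_L·cosφ) = 141892 / (1.732 × 575 × 0.8) = 178 A

178 A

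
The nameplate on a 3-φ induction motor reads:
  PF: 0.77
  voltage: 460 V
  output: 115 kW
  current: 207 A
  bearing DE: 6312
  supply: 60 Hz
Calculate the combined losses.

P_in = √3·V·I·cosφ = 1.732×460×207×0.77 = 126989 W
P_out = 115000 W
Losses = P_in − P_out = 126989 − 115000 = 11989 W

12000 W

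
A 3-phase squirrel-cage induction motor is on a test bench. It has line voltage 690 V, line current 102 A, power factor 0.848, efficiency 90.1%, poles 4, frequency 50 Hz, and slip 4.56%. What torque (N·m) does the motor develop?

621 N·m

P_in = √3·V·I·cosφ = 1.732 × 690 × 102 × 0.848 = 103370 W
P_out = η·P_in = 0.901 × 103370 = 93136 W
n_s = 120×50/4 = 1500 rpm; n = 1500×(1−0.0456) = 1432 rpm
ω = 2π×1432/60 = 150 rad/s
τ = P_out/ω = 93136/150 = 621 N·m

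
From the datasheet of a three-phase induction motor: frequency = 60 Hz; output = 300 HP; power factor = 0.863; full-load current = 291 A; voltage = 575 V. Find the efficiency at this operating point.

89.5 %

P_out = 300 × 746 = 223800 W
P_in = √3·V_L·I_L·cosφ = 1.732 × 575 × 291 × 0.863 = 250103 W
η = P_out / P_in = 223800 / 250103 = 0.895 = 89.5%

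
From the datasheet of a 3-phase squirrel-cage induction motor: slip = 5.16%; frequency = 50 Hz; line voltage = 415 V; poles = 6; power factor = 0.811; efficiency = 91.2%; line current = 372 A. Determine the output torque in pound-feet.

1470 lb·ft

P_in = √3·V·I·cosφ = 1.732 × 415 × 372 × 0.811 = 216850 W
P_out = η·P_in = 0.912 × 216850 = 197767 W
n_s = 120×50/6 = 1000 rpm; n = 1000×(1−0.0516) = 948 rpm
ω = 2π×948/60 = 99.27 rad/s
τ = P_out/ω = 197767/99.27 = 1992 N·m
In lb·ft: 1992/1.356 = 1470 lb·ft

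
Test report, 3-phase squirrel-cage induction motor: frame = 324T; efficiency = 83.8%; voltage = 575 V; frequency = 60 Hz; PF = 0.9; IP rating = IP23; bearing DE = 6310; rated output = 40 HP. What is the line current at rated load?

P_out = 40 × 746 = 29840 W
P_in = P_out / η = 29840 / 0.838 = 35609 W
I_L = P_in / (√3·V_L·cosφ) = 35609 / (1.732 × 575 × 0.9) = 39.7 A

39.7 A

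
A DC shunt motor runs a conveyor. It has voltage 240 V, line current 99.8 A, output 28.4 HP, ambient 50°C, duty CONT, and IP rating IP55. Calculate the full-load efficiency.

88.5 %

P_out = 28.4 × 746 = 21186 W
P_in = V·I = 240 × 99.8 = 23952 W
η = P_out / P_in = 21186 / 23952 = 0.885 = 88.5%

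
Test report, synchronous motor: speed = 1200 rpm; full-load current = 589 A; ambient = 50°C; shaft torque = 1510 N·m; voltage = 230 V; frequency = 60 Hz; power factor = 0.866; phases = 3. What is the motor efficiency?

93.4 %

ω = 2π × 1200/60 = 125.7 rad/s; P_out = τω = 1510 × 125.7 = 189807 W
P_in = √3·V_L·I_L·cosφ = 1.732 × 230 × 589 × 0.866 = 203193 W
η = P_out / P_in = 189807 / 203193 = 0.934 = 93.4%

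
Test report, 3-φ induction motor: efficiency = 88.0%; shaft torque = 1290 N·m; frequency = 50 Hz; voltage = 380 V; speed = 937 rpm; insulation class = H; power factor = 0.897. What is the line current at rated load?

244 A

ω = 2π×937/60 = 98.12 rad/s; P_out = τω = 1290 × 98.12 = 126575 W
P_in = P_out / η = 126575 / 0.880 = 143835 W
I_L = P_in / (√3·V_L·cosφ) = 143835 / (1.732 × 380 × 0.897) = 244 A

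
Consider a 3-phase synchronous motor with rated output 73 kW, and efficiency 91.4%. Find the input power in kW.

P_out = 73000 W
P_in = P_out/η = 73000/0.914 = 79869 W = 79.9 kW

79.9 kW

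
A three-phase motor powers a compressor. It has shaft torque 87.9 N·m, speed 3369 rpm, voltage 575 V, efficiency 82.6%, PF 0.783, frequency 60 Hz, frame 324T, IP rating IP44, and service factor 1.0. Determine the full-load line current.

48.1 A

ω = 2π×3369/60 = 352.8 rad/s; P_out = τω = 87.9 × 352.8 = 31011 W
P_in = P_out / η = 31011 / 0.826 = 37544 W
I_L = P_in / (√3·V_L·cosφ) = 37544 / (1.732 × 575 × 0.783) = 48.1 A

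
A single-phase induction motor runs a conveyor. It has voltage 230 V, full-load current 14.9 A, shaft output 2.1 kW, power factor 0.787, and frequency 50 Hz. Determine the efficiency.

77.9 %

P_out = 2.1 kW = 2100 W
P_in = V·I·cosφ = 230 × 14.9 × 0.787 = 2697 W
η = P_out / P_in = 2100 / 2697 = 0.779 = 77.9%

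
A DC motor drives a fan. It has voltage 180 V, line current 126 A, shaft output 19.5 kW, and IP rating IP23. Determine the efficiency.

P_out = 19.5 kW = 19500 W
P_in = V·I = 180 × 126 = 22680 W
η = P_out / P_in = 19500 / 22680 = 0.860 = 86.0%

86.0 %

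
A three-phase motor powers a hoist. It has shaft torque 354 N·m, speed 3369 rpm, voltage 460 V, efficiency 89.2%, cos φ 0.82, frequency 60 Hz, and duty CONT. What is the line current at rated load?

214 A

ω = 2π×3369/60 = 352.8 rad/s; P_out = τω = 354 × 352.8 = 124891 W
P_in = P_out / η = 124891 / 0.892 = 140012 W
I_L = P_in / (√3·V_L·cosφ) = 140012 / (1.732 × 460 × 0.82) = 214 A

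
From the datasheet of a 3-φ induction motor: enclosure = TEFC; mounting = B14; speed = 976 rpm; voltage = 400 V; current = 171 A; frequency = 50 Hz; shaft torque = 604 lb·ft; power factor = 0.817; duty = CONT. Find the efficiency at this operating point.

τ = 604 lb·ft × 1.356 = 819 N·m
ω = 2π × 976/60 = 102.2 rad/s; P_out = τω = 819 × 102.2 = 83702 W
P_in = √3·V_L·I_L·cosφ = 1.732 × 400 × 171 × 0.817 = 96789 W
η = P_out / P_in = 83702 / 96789 = 0.865 = 86.5%

86.5 %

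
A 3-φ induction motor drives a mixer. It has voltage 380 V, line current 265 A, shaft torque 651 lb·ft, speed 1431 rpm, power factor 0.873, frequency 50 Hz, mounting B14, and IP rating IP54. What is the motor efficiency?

τ = 651 lb·ft × 1.356 = 882.8 N·m
ω = 2π × 1431/60 = 149.9 rad/s; P_out = τω = 882.8 × 149.9 = 132332 W
P_in = √3·V_L·I_L·cosφ = 1.732 × 380 × 265 × 0.873 = 152262 W
η = P_out / P_in = 132332 / 152262 = 0.869 = 86.9%

86.9 %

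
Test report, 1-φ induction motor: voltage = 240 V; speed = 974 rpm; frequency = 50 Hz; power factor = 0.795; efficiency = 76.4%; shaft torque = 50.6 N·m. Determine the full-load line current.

35.4 A

ω = 2π×974/60 = 102 rad/s; P_out = τω = 50.6 × 102 = 5161 W
P_in = P_out / η = 5161 / 0.764 = 6755 W
I = P_in / (V·cosφ) = 6755 / (240 × 0.795) = 35.4 A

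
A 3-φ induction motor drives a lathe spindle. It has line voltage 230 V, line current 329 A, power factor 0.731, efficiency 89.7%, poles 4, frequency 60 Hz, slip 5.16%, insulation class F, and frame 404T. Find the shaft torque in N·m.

P_in = √3·V·I·cosφ = 1.732 × 230 × 329 × 0.731 = 95805 W
P_out = η·P_in = 0.897 × 95805 = 85937 W
n_s = 120×60/4 = 1800 rpm; n = 1800×(1−0.0516) = 1707 rpm
ω = 2π×1707/60 = 178.8 rad/s
τ = P_out/ω = 85937/178.8 = 481 N·m

481 N·m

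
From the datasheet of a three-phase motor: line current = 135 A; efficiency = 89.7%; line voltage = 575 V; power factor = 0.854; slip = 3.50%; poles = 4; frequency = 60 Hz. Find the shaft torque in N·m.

P_in = √3·V·I·cosφ = 1.732 × 575 × 135 × 0.854 = 114817 W
P_out = η·P_in = 0.897 × 114817 = 102991 W
n_s = 120×60/4 = 1800 rpm; n = 1800×(1−0.035) = 1737 rpm
ω = 2π×1737/60 = 181.9 rad/s
τ = P_out/ω = 102991/181.9 = 566 N·m

566 N·m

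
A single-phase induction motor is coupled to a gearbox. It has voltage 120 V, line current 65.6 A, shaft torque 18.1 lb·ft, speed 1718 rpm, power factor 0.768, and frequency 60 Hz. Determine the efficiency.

73.0 %

τ = 18.1 lb·ft × 1.356 = 24.54 N·m
ω = 2π × 1718/60 = 179.9 rad/s; P_out = τω = 24.54 × 179.9 = 4415 W
P_in = V·I·cosφ = 120 × 65.6 × 0.768 = 6046 W
η = P_out / P_in = 4415 / 6046 = 0.730 = 73.0%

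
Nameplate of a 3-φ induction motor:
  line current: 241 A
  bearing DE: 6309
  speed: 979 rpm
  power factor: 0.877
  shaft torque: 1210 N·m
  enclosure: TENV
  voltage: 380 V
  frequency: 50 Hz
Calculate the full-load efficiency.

89.2 %

ω = 2π × 979/60 = 102.5 rad/s; P_out = τω = 1210 × 102.5 = 124025 W
P_in = √3·V_L·I_L·cosφ = 1.732 × 380 × 241 × 0.877 = 139107 W
η = P_out / P_in = 124025 / 139107 = 0.892 = 89.2%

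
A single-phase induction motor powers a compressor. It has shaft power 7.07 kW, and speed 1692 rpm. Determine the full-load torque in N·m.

39.9 N·m

ω = 2π × 1692/60 = 177.2 rad/s
τ = P/ω = 7070/177.2 = 39.9 N·m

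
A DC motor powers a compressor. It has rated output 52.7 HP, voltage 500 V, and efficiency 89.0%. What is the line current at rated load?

P_out = 52.7 × 746 = 39314 W
P_in = P_out / η = 39314 / 0.890 = 44173 W
I = P_in / V = 44173 / 500 = 88.3 A

88.3 A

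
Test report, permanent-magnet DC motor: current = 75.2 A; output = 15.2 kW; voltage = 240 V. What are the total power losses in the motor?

P_in = V·I = 240×75.2 = 18048 W
P_out = 15200 W
Losses = P_in − P_out = 18048 − 15200 = 2848 W

2850 W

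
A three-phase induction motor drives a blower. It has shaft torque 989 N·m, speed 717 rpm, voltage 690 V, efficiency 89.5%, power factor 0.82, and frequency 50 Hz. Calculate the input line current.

84.7 A

ω = 2π×717/60 = 75.08 rad/s; P_out = τω = 989 × 75.08 = 74254 W
P_in = P_out / η = 74254 / 0.895 = 82965 W
I_L = P_in / (√3·V_L·cosφ) = 82965 / (1.732 × 690 × 0.82) = 84.7 A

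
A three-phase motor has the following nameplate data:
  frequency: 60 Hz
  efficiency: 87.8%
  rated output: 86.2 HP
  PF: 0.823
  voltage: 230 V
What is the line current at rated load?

P_out = 86.2 × 746 = 64305 W
P_in = P_out / η = 64305 / 0.878 = 73240 W
I_L = P_in / (√3·V_L·cosφ) = 73240 / (1.732 × 230 × 0.823) = 223 A

223 A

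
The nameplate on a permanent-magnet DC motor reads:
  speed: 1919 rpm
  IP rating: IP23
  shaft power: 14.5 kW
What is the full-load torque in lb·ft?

53.2 lb·ft

ω = 2π × 1919/60 = 201 rad/s
τ = P/ω = 14500/201 = 72.14 N·m
In lb·ft: 72.14/1.356 = 53.2 lb·ft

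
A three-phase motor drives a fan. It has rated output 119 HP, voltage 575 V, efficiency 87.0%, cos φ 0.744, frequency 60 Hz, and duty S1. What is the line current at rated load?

P_out = 119 × 746 = 88774 W
P_in = P_out / η = 88774 / 0.870 = 102039 W
I_L = P_in / (√3·V_L·cosφ) = 102039 / (1.732 × 575 × 0.744) = 138 A

138 A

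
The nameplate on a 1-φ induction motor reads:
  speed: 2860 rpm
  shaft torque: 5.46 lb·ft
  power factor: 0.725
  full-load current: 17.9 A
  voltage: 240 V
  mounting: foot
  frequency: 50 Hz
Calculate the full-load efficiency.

71.2 %

τ = 5.46 lb·ft × 1.356 = 7.404 N·m
ω = 2π × 2860/60 = 299.5 rad/s; P_out = τω = 7.404 × 299.5 = 2217 W
P_in = V·I·cosφ = 240 × 17.9 × 0.725 = 3115 W
η = P_out / P_in = 2217 / 3115 = 0.712 = 71.2%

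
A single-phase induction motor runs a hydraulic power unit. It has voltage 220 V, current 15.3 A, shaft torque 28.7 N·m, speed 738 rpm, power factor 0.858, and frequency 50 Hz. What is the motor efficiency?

ω = 2π × 738/60 = 77.28 rad/s; P_out = τω = 28.7 × 77.28 = 2218 W
P_in = V·I·cosφ = 220 × 15.3 × 0.858 = 2888 W
η = P_out / P_in = 2218 / 2888 = 0.768 = 76.8%

76.8 %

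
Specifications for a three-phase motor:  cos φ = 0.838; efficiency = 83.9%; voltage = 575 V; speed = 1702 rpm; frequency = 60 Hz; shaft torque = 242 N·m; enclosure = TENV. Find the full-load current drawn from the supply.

ω = 2π×1702/60 = 178.2 rad/s; P_out = τω = 242 × 178.2 = 43124 W
P_in = P_out / η = 43124 / 0.839 = 51399 W
I_L = P_in / (√3·V_L·cosφ) = 51399 / (1.732 × 575 × 0.838) = 61.6 A

61.6 A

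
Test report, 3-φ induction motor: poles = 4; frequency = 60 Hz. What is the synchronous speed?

n_s = 120f/p = 120×60/4 = 1800 rpm

1800 rpm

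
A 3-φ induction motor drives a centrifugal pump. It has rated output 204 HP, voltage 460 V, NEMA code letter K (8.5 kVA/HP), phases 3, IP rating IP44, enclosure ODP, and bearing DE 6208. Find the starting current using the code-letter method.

2180 A

S_LR = 8.5 × 204 = 1734 kVA
I_LR = S_LR/(√3·V_L) = 1734000/(1.732×460) = 2180 A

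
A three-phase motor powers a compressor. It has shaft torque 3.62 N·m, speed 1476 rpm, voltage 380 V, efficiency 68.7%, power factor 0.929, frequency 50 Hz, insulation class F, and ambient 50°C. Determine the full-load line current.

1.33 A

ω = 2π×1476/60 = 154.6 rad/s; P_out = τω = 3.62 × 154.6 = 560 W
P_in = P_out / η = 560 / 0.687 = 815 W
I_L = P_in / (√3·V_L·cosφ) = 815 / (1.732 × 380 × 0.929) = 1.33 A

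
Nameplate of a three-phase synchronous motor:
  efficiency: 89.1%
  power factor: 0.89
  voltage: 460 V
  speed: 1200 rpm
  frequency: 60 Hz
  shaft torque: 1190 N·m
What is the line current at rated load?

ω = 2π×1200/60 = 125.7 rad/s; P_out = τω = 1190 × 125.7 = 149583 W
P_in = P_out / η = 149583 / 0.891 = 167882 W
I_L = P_in / (√3·V_L·cosφ) = 167882 / (1.732 × 460 × 0.89) = 237 A

237 A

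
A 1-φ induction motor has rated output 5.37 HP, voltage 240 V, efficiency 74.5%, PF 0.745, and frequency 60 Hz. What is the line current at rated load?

30.1 A

P_out = 5.37 × 746 = 4006 W
P_in = P_out / η = 4006 / 0.745 = 5377 W
I = P_in / (V·cosφ) = 5377 / (240 × 0.745) = 30.1 A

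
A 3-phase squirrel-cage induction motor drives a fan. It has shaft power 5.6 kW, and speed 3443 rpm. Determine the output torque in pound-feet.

11.5 lb·ft

ω = 2π × 3443/60 = 360.6 rad/s
τ = P/ω = 5600/360.6 = 15.53 N·m
In lb·ft: 15.53/1.356 = 11.5 lb·ft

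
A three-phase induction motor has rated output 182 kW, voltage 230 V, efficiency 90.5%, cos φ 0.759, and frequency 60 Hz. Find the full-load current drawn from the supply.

665 A

P_out = 182 kW = 182000 W
P_in = P_out / η = 182000 / 0.905 = 201105 W
I_L = P_in / (√3·V_L·cosφ) = 201105 / (1.732 × 230 × 0.759) = 665 A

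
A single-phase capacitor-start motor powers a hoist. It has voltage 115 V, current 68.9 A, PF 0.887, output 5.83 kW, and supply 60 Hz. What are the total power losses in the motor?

P_in = V·I·cosφ = 115×68.9×0.887 = 7028 W
P_out = 5830 W
Losses = P_in − P_out = 7028 − 5830 = 1198 W

1.2 kW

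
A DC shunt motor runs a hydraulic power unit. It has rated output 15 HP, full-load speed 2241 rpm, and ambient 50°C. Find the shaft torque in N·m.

47.7 N·m

P_out = 15 × 746 = 11190 W
ω = 2π × 2241/60 = 234.7 rad/s
τ = P_out/ω = 11190/234.7 = 47.7 N·m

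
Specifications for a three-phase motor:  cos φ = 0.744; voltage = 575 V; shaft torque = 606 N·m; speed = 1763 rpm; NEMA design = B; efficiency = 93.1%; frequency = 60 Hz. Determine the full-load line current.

162 A

ω = 2π×1763/60 = 184.6 rad/s; P_out = τω = 606 × 184.6 = 111868 W
P_in = P_out / η = 111868 / 0.931 = 120159 W
I_L = P_in / (√3·V_L·cosφ) = 120159 / (1.732 × 575 × 0.744) = 162 A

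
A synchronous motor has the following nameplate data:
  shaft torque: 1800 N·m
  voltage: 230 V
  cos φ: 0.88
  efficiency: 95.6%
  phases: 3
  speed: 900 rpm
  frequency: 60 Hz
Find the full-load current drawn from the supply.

506 A

ω = 2π×900/60 = 94.25 rad/s; P_out = τω = 1800 × 94.25 = 169650 W
P_in = P_out / η = 169650 / 0.956 = 177458 W
I_L = P_in / (√3·V_L·cosφ) = 177458 / (1.732 × 230 × 0.88) = 506 A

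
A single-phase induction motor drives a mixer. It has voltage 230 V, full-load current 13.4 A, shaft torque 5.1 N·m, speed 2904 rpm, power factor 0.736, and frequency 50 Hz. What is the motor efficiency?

ω = 2π × 2904/60 = 304.1 rad/s; P_out = τω = 5.1 × 304.1 = 1551 W
P_in = V·I·cosφ = 230 × 13.4 × 0.736 = 2268 W
η = P_out / P_in = 1551 / 2268 = 0.684 = 68.4%

68.4 %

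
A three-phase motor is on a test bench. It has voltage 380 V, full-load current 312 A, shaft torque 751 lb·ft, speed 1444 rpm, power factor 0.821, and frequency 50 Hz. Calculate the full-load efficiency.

τ = 751 lb·ft × 1.356 = 1018 N·m
ω = 2π × 1444/60 = 151.2 rad/s; P_out = τω = 1018 × 151.2 = 153922 W
P_in = √3·V_L·I_L·cosφ = 1.732 × 380 × 312 × 0.821 = 168589 W
η = P_out / P_in = 153922 / 168589 = 0.913 = 91.3%

91.3 %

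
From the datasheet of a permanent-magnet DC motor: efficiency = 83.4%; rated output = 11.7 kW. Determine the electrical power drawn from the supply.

14 kW

P_out = 11700 W
P_in = P_out/η = 11700/0.834 = 14029 W = 14 kW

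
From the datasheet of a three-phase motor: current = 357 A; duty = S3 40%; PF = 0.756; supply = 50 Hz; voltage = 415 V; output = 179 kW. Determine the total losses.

15 kW

P_in = √3·V·I·cosφ = 1.732×415×357×0.756 = 193993 W
P_out = 179000 W
Losses = P_in − P_out = 193993 − 179000 = 14993 W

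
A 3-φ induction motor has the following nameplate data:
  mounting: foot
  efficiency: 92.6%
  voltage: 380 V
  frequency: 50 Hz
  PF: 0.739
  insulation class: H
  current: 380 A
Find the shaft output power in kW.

P_in = √3·V·I·cosφ = 1.732 × 380 × 380 × 0.739 = 184824 W
P_out = η·P_in = 0.926 × 184824 = 171147 W

171 kW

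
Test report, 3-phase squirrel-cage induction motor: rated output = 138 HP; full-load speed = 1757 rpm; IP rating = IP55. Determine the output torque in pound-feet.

413 lb·ft

P_out = 138 × 746 = 102948 W
ω = 2π × 1757/60 = 184 rad/s
τ = P_out/ω = 102948/184 = 559.5 N·m
In lb·ft: 559.5/1.356 = 413 lb·ft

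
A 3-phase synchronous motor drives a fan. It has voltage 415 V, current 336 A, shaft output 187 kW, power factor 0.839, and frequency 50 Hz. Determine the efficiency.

92.3 %

P_out = 187 kW = 187000 W
P_in = √3·V_L·I_L·cosφ = 1.732 × 415 × 336 × 0.839 = 202627 W
η = P_out / P_in = 187000 / 202627 = 0.923 = 92.3%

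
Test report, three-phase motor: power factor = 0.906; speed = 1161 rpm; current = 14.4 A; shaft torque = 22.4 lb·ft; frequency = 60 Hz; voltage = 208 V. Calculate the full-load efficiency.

78.6 %

τ = 22.4 lb·ft × 1.356 = 30.37 N·m
ω = 2π × 1161/60 = 121.6 rad/s; P_out = τω = 30.37 × 121.6 = 3693 W
P_in = √3·V_L·I_L·cosφ = 1.732 × 208 × 14.4 × 0.906 = 4700 W
η = P_out / P_in = 3693 / 4700 = 0.786 = 78.6%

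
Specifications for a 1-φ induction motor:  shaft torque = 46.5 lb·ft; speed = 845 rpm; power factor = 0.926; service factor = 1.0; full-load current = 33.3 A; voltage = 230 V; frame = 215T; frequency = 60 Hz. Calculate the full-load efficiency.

78.7 %

τ = 46.5 lb·ft × 1.356 = 63.05 N·m
ω = 2π × 845/60 = 88.49 rad/s; P_out = τω = 63.05 × 88.49 = 5579 W
P_in = V·I·cosφ = 230 × 33.3 × 0.926 = 7092 W
η = P_out / P_in = 5579 / 7092 = 0.787 = 78.7%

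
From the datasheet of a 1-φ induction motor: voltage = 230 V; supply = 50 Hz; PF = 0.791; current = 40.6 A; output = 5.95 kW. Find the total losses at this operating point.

1440 W

P_in = V·I·cosφ = 230×40.6×0.791 = 7386 W
P_out = 5950 W
Losses = P_in − P_out = 7386 − 5950 = 1436 W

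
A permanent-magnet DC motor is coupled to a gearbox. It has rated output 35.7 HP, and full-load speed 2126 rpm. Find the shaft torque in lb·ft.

P_out = 35.7 × 746 = 26632 W
ω = 2π × 2126/60 = 222.6 rad/s
τ = P_out/ω = 26632/222.6 = 119.6 N·m
In lb·ft: 119.6/1.356 = 88.2 lb·ft

88.2 lb·ft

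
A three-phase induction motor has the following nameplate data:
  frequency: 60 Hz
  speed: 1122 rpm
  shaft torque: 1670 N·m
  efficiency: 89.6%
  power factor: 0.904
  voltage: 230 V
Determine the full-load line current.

ω = 2π×1122/60 = 117.5 rad/s; P_out = τω = 1670 × 117.5 = 196225 W
P_in = P_out / η = 196225 / 0.896 = 219001 W
I_L = P_in / (√3·V_L·cosφ) = 219001 / (1.732 × 230 × 0.904) = 608 A

608 A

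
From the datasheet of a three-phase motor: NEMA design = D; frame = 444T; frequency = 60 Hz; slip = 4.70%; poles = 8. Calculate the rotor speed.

858 rpm

n_s = 120f/p = 120×60/8 = 900 rpm
n = n_s(1 − s) = 900 × (1 − 0.047) = 858 rpm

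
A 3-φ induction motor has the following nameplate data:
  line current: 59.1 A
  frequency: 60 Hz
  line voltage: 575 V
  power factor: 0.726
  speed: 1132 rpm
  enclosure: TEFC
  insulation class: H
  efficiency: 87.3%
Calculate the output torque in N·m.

315 N·m

P_in = √3·V·I·cosφ = 1.732 × 575 × 59.1 × 0.726 = 42731 W
P_out = η·P_in = 0.873 × 42731 = 37304 W
n = 1132 rpm
ω = 2π×1132/60 = 118.5 rad/s
τ = P_out/ω = 37304/118.5 = 315 N·m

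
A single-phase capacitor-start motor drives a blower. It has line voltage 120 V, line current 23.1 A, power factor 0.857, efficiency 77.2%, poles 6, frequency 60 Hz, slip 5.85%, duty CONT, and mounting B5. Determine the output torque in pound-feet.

11.4 lb·ft

P_in = V·I·cosφ = 120 × 23.1 × 0.857 = 2376 W
P_out = η·P_in = 0.772 × 2376 = 1834 W
n_s = 120×60/6 = 1200 rpm; n = 1200×(1−0.0585) = 1130 rpm
ω = 2π×1130/60 = 118.3 rad/s
τ = P_out/ω = 1834/118.3 = 15.5 N·m
In lb·ft: 15.5/1.356 = 11.4 lb·ft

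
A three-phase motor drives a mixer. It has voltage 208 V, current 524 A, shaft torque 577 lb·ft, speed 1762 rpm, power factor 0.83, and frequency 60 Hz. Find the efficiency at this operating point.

92.1 %

τ = 577 lb·ft × 1.356 = 782.4 N·m
ω = 2π × 1762/60 = 184.5 rad/s; P_out = τω = 782.4 × 184.5 = 144353 W
P_in = √3·V_L·I_L·cosφ = 1.732 × 208 × 524 × 0.83 = 156683 W
η = P_out / P_in = 144353 / 156683 = 0.921 = 92.1%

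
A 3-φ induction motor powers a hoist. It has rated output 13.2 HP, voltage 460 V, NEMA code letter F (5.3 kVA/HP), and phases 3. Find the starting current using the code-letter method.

87.8 A

S_LR = 5.3 × 13.2 = 69.96 kVA
I_LR = S_LR/(√3·V_L) = 69960/(1.732×460) = 87.8 A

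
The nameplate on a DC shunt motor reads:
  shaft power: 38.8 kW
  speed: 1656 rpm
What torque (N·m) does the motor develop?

224 N·m

ω = 2π × 1656/60 = 173.4 rad/s
τ = P/ω = 38800/173.4 = 224 N·m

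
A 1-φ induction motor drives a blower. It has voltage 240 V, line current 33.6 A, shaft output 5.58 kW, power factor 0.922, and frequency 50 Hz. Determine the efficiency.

P_out = 5.58 kW = 5580 W
P_in = V·I·cosφ = 240 × 33.6 × 0.922 = 7435 W
η = P_out / P_in = 5580 / 7435 = 0.751 = 75.1%

75.1 %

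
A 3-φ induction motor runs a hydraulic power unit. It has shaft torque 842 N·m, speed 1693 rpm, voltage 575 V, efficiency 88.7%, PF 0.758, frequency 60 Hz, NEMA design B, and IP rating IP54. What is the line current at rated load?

223 A

ω = 2π×1693/60 = 177.3 rad/s; P_out = τω = 842 × 177.3 = 149287 W
P_in = P_out / η = 149287 / 0.887 = 168306 W
I_L = P_in / (√3·V_L·cosφ) = 168306 / (1.732 × 575 × 0.758) = 223 A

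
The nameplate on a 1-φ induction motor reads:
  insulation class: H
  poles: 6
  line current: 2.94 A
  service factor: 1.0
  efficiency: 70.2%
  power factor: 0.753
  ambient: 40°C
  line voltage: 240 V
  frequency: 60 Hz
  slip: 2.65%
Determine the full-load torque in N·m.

3.05 N·m

P_in = V·I·cosφ = 240 × 2.94 × 0.753 = 531 W
P_out = η·P_in = 0.702 × 531 = 373 W
n_s = 120×60/6 = 1200 rpm; n = 1200×(1−0.0265) = 1168 rpm
ω = 2π×1168/60 = 122.3 rad/s
τ = P_out/ω = 373/122.3 = 3.05 N·m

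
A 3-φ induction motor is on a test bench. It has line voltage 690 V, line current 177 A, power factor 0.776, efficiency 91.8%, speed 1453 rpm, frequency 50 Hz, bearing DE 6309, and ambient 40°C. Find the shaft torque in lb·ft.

730 lb·ft

P_in = √3·V·I·cosφ = 1.732 × 690 × 177 × 0.776 = 164147 W
P_out = η·P_in = 0.918 × 164147 = 150687 W
n = 1453 rpm
ω = 2π×1453/60 = 152.2 rad/s
τ = P_out/ω = 150687/152.2 = 990.1 N·m
In lb·ft: 990.1/1.356 = 730 lb·ft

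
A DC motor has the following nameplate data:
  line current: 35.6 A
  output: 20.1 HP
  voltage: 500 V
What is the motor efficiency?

P_out = 20.1 × 746 = 14995 W
P_in = V·I = 500 × 35.6 = 17800 W
η = P_out / P_in = 14995 / 17800 = 0.842 = 84.2%

84.2 %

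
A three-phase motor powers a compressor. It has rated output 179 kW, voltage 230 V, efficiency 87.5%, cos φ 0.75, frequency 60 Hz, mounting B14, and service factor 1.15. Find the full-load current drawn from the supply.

P_out = 179 kW = 179000 W
P_in = P_out / η = 179000 / 0.875 = 204571 W
I_L = P_in / (√3·V_L·cosφ) = 204571 / (1.732 × 230 × 0.75) = 685 A

685 A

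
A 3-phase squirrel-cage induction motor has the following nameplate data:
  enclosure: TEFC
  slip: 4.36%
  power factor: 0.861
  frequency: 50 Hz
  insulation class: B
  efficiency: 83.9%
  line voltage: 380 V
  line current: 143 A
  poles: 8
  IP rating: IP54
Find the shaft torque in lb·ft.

668 lb·ft

P_in = √3·V·I·cosφ = 1.732 × 380 × 143 × 0.861 = 81035 W
P_out = η·P_in = 0.839 × 81035 = 67988 W
n_s = 120×50/8 = 750 rpm; n = 750×(1−0.0436) = 717 rpm
ω = 2π×717/60 = 75.08 rad/s
τ = P_out/ω = 67988/75.08 = 905.5 N·m
In lb·ft: 905.5/1.356 = 668 lb·ft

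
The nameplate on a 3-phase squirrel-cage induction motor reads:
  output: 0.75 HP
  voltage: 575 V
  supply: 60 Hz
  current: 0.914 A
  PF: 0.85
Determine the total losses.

214 W

P_in = √3·V·I·cosφ = 1.732×575×0.914×0.85 = 774 W
P_out = 0.75×746 = 560 W
Losses = P_in − P_out = 774 − 560 = 214 W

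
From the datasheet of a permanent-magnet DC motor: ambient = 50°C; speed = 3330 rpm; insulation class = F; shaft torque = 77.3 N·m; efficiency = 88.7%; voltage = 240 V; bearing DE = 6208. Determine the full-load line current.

127 A

ω = 2π×3330/60 = 348.7 rad/s; P_out = τω = 77.3 × 348.7 = 26955 W
P_in = P_out / η = 26955 / 0.887 = 30389 W
I = P_in / V = 30389 / 240 = 127 A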